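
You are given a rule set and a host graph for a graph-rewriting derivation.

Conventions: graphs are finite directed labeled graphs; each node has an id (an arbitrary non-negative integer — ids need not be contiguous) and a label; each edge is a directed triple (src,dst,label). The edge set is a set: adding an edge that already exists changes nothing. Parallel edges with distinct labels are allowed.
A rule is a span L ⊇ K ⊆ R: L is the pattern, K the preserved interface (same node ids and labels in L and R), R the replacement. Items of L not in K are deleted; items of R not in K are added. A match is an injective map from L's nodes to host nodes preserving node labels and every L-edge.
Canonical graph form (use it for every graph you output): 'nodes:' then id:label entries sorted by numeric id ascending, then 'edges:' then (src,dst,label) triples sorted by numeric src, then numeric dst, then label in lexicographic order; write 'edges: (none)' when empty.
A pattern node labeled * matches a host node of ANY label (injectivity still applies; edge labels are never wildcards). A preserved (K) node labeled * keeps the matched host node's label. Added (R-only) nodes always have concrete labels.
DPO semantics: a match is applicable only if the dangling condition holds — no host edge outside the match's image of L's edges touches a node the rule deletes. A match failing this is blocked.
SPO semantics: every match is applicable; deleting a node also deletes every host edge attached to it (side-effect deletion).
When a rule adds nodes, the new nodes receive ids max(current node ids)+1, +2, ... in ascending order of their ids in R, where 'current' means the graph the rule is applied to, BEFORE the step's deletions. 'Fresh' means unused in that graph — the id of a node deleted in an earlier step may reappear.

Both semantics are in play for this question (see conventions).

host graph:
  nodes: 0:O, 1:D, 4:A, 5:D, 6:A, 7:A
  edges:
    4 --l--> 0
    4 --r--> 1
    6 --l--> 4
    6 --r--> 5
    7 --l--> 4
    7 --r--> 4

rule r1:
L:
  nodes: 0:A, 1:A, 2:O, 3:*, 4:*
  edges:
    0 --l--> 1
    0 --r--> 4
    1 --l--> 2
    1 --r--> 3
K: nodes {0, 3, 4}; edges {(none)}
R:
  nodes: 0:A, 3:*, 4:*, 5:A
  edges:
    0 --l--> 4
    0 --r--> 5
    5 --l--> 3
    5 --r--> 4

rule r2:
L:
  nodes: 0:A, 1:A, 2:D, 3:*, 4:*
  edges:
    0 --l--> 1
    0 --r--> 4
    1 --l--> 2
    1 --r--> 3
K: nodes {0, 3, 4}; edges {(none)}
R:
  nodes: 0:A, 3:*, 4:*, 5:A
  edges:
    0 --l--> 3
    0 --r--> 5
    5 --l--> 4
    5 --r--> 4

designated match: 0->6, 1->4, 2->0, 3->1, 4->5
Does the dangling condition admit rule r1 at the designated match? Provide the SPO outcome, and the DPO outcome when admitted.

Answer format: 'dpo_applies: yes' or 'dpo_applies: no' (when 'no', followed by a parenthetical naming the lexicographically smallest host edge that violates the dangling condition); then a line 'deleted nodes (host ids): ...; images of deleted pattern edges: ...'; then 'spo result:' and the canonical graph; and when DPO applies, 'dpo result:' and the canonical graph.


dpo_applies: no
(the rule deletes node 4, which keeps host edge (7,4,l) outside the match image — the dangling condition fails, DPO blocks; SPO proceeds and side-deletes such edges)
deleted nodes (host ids): 0, 4; images of deleted pattern edges: (4,0,l); (4,1,r); (6,4,l); (6,5,r)
spo result:
nodes: 1:D, 5:D, 6:A, 7:A, 8:A
edges: (6,5,l); (6,8,r); (8,1,l); (8,5,r)


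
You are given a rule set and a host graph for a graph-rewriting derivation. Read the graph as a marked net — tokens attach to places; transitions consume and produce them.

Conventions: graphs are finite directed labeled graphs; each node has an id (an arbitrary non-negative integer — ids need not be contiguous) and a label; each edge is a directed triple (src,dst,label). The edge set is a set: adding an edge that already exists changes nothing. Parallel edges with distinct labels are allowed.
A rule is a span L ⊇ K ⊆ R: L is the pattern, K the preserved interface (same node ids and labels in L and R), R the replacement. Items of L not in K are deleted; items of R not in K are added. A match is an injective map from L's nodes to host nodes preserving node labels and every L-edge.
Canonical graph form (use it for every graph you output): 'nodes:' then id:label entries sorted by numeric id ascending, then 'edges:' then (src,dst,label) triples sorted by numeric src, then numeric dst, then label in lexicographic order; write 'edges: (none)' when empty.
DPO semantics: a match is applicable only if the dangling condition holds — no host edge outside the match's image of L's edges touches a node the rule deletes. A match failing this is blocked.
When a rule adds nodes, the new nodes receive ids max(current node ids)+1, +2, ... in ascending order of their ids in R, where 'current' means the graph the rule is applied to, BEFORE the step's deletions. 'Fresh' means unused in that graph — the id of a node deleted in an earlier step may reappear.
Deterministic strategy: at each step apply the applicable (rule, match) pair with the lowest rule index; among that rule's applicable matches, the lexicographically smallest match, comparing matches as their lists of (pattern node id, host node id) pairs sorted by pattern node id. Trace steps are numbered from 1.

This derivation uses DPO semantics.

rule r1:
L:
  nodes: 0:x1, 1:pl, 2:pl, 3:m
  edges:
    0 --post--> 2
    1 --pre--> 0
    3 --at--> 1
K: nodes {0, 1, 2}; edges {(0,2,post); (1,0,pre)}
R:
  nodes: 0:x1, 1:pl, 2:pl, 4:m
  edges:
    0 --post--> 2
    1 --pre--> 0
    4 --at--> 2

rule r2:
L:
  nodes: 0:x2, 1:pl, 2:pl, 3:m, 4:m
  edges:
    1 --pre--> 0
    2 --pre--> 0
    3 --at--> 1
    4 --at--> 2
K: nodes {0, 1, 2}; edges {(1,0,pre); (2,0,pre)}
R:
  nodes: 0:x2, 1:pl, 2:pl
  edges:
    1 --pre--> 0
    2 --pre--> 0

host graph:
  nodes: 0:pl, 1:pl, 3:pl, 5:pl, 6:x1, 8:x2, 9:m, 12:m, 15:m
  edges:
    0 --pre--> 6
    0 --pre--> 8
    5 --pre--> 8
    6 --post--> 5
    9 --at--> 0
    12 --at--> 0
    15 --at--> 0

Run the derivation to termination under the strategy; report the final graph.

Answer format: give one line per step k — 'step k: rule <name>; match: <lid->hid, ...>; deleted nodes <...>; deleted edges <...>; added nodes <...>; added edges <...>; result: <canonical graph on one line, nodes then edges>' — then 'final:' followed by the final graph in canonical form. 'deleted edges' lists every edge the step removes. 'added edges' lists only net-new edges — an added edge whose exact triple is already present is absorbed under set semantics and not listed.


step 1: rule r1; match: 0->6, 1->0, 2->5, 3->9; deleted nodes 9; deleted edges (9,0,at); added nodes 16; added edges (16,5,at); result: nodes: 0:pl, 1:pl, 3:pl, 5:pl, 6:x1, 8:x2, 12:m, 15:m, 16:m edges: (0,6,pre); (0,8,pre); (5,8,pre); (6,5,post); (12,0,at); (15,0,at); (16,5,at)
step 2: rule r1; match: 0->6, 1->0, 2->5, 3->12; deleted nodes 12; deleted edges (12,0,at); added nodes 17; added edges (17,5,at); result: nodes: 0:pl, 1:pl, 3:pl, 5:pl, 6:x1, 8:x2, 15:m, 16:m, 17:m edges: (0,6,pre); (0,8,pre); (5,8,pre); (6,5,post); (15,0,at); (16,5,at); (17,5,at)
step 3: rule r1; match: 0->6, 1->0, 2->5, 3->15; deleted nodes 15; deleted edges (15,0,at); added nodes 18; added edges (18,5,at); result: nodes: 0:pl, 1:pl, 3:pl, 5:pl, 6:x1, 8:x2, 16:m, 17:m, 18:m edges: (0,6,pre); (0,8,pre); (5,8,pre); (6,5,post); (16,5,at); (17,5,at); (18,5,at)
final:
nodes: 0:pl, 1:pl, 3:pl, 5:pl, 6:x1, 8:x2, 16:m, 17:m, 18:m
edges: (0,6,pre); (0,8,pre); (5,8,pre); (6,5,post); (16,5,at); (17,5,at); (18,5,at)


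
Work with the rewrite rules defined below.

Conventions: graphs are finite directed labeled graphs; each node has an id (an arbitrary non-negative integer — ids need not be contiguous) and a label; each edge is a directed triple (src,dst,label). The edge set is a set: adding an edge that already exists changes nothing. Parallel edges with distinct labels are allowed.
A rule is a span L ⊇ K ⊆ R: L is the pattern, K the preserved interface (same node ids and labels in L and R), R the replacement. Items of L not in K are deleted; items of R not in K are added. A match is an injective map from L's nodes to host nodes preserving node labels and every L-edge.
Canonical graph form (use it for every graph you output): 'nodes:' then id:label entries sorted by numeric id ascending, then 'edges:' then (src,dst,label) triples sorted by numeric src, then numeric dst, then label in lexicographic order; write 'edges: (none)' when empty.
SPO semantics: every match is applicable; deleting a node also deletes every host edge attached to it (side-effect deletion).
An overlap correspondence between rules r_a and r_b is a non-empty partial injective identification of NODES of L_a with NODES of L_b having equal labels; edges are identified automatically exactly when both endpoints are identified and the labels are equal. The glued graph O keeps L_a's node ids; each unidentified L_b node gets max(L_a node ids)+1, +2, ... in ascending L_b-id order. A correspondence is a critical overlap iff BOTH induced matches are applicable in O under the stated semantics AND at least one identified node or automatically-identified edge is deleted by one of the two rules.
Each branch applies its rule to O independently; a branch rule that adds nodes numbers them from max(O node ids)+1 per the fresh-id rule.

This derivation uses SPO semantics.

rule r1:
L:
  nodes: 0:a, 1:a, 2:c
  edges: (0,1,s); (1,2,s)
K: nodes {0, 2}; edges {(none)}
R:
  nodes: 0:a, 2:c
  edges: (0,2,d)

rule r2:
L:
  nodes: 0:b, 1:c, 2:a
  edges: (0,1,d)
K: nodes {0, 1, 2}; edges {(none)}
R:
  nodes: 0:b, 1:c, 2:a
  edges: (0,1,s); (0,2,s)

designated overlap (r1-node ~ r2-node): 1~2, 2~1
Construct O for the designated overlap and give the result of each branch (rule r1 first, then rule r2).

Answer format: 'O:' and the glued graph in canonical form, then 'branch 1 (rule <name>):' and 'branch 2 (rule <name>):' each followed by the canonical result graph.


O:
nodes: 0:a, 1:a, 2:c, 3:b
edges: (0,1,s); (1,2,s); (3,2,d)
branch 1 (rule r1):
nodes: 0:a, 2:c, 3:b
edges: (0,2,d); (3,2,d)
branch 2 (rule r2):
nodes: 0:a, 1:a, 2:c, 3:b
edges: (0,1,s); (1,2,s); (3,1,s); (3,2,s)


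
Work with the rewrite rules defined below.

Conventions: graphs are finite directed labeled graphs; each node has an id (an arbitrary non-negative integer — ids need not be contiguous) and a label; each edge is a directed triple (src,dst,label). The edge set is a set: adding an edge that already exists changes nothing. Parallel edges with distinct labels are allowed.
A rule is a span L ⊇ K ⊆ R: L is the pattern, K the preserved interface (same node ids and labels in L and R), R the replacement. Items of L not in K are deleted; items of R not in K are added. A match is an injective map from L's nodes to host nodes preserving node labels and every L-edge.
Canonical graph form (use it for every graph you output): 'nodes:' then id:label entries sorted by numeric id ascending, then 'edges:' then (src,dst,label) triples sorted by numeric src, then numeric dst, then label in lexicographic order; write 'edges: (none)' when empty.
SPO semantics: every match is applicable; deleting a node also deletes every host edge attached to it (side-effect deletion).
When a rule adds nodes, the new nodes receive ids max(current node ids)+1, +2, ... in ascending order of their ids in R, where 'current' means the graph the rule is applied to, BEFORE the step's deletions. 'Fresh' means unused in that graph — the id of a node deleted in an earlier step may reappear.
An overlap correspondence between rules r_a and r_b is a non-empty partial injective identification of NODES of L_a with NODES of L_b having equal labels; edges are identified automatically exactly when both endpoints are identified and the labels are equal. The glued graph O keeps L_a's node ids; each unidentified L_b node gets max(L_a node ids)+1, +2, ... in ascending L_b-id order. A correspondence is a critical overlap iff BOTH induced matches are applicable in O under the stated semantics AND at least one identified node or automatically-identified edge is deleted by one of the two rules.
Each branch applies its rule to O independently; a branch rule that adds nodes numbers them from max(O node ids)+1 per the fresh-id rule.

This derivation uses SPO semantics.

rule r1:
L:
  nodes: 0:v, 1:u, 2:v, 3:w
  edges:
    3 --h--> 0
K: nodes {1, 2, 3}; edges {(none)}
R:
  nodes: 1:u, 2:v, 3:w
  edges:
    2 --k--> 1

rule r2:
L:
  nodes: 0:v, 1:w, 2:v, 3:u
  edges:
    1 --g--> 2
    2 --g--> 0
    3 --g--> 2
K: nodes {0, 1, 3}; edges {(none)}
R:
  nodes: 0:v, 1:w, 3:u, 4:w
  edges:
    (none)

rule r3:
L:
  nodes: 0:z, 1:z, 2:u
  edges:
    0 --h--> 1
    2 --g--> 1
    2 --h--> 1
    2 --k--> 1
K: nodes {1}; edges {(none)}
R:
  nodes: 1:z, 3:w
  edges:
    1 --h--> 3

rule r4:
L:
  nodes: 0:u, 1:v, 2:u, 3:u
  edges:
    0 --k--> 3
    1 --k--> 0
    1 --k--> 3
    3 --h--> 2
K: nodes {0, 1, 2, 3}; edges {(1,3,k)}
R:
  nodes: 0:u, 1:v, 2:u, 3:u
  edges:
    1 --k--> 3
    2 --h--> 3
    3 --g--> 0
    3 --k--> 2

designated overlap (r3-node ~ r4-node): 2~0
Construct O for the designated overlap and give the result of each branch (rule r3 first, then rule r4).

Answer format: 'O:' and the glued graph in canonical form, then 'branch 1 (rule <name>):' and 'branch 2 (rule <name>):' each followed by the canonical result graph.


O:
nodes: 0:z, 1:z, 2:u, 3:v, 4:u, 5:u
edges: (0,1,h); (2,1,g); (2,1,h); (2,1,k); (2,5,k); (3,2,k); (3,5,k); (5,4,h)
branch 1 (rule r3):
nodes: 1:z, 3:v, 4:u, 5:u, 6:w
edges: (1,6,h); (3,5,k); (5,4,h)
branch 2 (rule r4):
nodes: 0:z, 1:z, 2:u, 3:v, 4:u, 5:u
edges: (0,1,h); (2,1,g); (2,1,h); (2,1,k); (3,5,k); (4,5,h); (5,2,g); (5,4,k)


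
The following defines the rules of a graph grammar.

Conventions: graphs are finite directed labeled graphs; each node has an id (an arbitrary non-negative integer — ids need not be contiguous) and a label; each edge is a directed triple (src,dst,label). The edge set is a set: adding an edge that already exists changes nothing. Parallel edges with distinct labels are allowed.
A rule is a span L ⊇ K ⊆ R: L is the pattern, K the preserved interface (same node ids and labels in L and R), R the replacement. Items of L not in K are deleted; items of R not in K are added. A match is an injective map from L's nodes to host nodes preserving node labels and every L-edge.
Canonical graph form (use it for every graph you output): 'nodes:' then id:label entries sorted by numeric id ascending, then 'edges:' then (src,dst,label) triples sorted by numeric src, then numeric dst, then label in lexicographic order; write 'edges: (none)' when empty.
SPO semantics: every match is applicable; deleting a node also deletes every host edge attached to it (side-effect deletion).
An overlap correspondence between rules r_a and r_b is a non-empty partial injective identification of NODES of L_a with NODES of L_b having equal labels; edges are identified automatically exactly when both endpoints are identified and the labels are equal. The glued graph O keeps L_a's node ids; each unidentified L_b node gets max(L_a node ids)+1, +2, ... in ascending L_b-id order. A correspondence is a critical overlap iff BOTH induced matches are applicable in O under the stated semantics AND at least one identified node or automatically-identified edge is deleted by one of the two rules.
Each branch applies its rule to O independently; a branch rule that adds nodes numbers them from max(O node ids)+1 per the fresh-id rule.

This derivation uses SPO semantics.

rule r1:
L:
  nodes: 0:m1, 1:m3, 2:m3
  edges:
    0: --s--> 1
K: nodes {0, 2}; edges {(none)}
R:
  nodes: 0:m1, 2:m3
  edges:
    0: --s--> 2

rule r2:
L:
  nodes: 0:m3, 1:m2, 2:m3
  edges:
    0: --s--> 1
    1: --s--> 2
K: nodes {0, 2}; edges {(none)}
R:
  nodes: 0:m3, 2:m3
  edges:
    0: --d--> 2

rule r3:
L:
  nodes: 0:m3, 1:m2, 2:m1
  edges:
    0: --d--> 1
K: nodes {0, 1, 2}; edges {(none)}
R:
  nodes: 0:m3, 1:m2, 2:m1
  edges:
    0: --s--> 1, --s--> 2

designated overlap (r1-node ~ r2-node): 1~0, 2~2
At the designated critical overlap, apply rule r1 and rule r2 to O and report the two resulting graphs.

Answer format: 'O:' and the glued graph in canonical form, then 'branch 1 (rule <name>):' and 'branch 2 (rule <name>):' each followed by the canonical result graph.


O:
nodes: 0:m1, 1:m3, 2:m3, 3:m2
edges: (0,1,s); (1,3,s); (3,2,s)
branch 1 (rule r1):
nodes: 0:m1, 2:m3, 3:m2
edges: (0,2,s); (3,2,s)
branch 2 (rule r2):
nodes: 0:m1, 1:m3, 2:m3
edges: (0,1,s); (1,2,d)


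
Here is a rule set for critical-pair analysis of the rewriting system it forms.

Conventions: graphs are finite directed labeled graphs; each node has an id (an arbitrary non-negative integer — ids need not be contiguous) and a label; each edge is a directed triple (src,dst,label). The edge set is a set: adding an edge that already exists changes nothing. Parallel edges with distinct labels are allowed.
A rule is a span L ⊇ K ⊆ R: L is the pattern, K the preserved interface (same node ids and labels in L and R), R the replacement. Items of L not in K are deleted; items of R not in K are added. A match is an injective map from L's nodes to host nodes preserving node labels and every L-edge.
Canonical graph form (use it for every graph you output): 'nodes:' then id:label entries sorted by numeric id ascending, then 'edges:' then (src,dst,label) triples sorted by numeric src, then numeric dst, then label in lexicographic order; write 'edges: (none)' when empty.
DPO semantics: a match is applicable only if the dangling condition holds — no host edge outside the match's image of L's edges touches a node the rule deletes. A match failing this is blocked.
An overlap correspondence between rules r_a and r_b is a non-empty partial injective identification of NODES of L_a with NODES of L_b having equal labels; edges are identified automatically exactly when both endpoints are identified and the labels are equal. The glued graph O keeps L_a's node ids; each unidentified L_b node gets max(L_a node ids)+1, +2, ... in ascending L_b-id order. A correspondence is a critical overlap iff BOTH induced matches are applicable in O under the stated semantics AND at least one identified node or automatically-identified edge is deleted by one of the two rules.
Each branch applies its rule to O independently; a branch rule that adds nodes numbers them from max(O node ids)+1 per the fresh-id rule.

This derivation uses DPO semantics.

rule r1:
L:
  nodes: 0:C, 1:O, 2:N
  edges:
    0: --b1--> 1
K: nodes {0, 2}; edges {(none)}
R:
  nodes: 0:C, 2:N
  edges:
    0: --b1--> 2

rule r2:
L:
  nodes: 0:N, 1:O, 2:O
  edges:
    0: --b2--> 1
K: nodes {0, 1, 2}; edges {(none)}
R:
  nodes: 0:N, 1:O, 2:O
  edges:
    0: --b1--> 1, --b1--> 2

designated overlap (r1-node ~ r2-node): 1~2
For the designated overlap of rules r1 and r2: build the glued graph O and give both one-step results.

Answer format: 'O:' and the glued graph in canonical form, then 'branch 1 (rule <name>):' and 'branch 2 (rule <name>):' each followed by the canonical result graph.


O:
nodes: 0:C, 1:O, 2:N, 3:N, 4:O
edges: (0,1,b1); (3,4,b2)
branch 1 (rule r1):
nodes: 0:C, 2:N, 3:N, 4:O
edges: (0,2,b1); (3,4,b2)
branch 2 (rule r2):
nodes: 0:C, 1:O, 2:N, 3:N, 4:O
edges: (0,1,b1); (3,1,b1); (3,4,b1)


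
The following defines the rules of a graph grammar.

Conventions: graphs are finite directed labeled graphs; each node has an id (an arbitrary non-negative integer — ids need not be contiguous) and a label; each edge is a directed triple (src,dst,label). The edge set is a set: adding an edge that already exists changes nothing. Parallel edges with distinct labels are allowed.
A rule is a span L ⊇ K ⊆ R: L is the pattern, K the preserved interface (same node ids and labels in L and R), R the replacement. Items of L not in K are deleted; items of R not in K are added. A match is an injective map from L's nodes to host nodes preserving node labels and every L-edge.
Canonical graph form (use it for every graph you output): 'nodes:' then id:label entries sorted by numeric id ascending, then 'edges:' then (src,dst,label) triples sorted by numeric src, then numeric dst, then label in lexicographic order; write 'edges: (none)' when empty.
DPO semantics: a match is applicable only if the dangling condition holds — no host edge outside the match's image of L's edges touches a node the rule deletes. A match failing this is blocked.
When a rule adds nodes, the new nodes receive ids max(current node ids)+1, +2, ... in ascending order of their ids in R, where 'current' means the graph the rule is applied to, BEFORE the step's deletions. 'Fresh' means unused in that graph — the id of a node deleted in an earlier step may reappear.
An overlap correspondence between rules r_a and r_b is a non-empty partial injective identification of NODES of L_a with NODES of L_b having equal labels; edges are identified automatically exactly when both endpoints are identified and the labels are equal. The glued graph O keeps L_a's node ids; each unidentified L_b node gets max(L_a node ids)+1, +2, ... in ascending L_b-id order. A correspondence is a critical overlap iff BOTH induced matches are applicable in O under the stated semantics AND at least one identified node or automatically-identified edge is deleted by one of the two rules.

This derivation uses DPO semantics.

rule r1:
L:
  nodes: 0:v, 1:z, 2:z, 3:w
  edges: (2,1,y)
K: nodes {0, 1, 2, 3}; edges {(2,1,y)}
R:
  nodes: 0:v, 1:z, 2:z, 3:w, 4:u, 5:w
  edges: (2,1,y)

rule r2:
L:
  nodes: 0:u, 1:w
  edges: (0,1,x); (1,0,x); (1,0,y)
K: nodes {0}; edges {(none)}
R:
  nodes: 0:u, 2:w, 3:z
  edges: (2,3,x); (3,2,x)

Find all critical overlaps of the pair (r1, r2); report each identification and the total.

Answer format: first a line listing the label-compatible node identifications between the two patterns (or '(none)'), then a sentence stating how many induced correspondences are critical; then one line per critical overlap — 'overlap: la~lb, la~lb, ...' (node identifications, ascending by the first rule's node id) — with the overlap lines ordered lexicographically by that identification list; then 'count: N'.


label-compatible node identifications between L(r1) and L(r2): 3~1
1 of the induced correspondences is a critical overlap of r1 and r2.
overlap: 3~1
count: 1


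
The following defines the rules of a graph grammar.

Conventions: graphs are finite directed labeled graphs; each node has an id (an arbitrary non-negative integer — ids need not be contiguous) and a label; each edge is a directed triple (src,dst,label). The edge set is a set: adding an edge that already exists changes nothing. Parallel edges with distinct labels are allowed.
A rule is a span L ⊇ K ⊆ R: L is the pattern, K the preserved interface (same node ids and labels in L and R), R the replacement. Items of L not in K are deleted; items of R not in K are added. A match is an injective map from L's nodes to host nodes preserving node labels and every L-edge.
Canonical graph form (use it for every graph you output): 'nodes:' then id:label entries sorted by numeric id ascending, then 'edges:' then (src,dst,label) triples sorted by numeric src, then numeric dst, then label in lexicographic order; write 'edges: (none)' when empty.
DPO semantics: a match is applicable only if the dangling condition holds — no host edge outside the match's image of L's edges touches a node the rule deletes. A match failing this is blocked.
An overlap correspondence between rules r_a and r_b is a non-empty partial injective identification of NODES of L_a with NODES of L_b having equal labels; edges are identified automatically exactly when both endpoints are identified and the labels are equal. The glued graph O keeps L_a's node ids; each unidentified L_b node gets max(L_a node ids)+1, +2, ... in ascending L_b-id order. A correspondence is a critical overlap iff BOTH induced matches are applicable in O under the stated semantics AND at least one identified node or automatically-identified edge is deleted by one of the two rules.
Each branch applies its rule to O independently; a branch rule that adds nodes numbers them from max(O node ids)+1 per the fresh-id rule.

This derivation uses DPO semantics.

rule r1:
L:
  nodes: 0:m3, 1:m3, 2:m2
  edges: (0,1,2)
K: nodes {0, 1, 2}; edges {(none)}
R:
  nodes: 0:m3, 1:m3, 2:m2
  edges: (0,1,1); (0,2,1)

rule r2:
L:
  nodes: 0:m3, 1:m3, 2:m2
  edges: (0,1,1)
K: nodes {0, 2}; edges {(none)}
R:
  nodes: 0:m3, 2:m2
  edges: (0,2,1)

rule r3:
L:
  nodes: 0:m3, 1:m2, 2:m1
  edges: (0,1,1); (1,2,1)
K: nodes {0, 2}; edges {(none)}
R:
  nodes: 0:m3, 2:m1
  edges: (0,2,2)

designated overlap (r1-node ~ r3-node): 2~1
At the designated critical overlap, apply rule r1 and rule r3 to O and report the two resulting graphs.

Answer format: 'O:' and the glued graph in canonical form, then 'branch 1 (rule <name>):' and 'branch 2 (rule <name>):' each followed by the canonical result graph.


O:
nodes: 0:m3, 1:m3, 2:m2, 3:m3, 4:m1
edges: (0,1,2); (2,4,1); (3,2,1)
branch 1 (rule r1):
nodes: 0:m3, 1:m3, 2:m2, 3:m3, 4:m1
edges: (0,1,1); (0,2,1); (2,4,1); (3,2,1)
branch 2 (rule r3):
nodes: 0:m3, 1:m3, 3:m3, 4:m1
edges: (0,1,2); (3,4,2)


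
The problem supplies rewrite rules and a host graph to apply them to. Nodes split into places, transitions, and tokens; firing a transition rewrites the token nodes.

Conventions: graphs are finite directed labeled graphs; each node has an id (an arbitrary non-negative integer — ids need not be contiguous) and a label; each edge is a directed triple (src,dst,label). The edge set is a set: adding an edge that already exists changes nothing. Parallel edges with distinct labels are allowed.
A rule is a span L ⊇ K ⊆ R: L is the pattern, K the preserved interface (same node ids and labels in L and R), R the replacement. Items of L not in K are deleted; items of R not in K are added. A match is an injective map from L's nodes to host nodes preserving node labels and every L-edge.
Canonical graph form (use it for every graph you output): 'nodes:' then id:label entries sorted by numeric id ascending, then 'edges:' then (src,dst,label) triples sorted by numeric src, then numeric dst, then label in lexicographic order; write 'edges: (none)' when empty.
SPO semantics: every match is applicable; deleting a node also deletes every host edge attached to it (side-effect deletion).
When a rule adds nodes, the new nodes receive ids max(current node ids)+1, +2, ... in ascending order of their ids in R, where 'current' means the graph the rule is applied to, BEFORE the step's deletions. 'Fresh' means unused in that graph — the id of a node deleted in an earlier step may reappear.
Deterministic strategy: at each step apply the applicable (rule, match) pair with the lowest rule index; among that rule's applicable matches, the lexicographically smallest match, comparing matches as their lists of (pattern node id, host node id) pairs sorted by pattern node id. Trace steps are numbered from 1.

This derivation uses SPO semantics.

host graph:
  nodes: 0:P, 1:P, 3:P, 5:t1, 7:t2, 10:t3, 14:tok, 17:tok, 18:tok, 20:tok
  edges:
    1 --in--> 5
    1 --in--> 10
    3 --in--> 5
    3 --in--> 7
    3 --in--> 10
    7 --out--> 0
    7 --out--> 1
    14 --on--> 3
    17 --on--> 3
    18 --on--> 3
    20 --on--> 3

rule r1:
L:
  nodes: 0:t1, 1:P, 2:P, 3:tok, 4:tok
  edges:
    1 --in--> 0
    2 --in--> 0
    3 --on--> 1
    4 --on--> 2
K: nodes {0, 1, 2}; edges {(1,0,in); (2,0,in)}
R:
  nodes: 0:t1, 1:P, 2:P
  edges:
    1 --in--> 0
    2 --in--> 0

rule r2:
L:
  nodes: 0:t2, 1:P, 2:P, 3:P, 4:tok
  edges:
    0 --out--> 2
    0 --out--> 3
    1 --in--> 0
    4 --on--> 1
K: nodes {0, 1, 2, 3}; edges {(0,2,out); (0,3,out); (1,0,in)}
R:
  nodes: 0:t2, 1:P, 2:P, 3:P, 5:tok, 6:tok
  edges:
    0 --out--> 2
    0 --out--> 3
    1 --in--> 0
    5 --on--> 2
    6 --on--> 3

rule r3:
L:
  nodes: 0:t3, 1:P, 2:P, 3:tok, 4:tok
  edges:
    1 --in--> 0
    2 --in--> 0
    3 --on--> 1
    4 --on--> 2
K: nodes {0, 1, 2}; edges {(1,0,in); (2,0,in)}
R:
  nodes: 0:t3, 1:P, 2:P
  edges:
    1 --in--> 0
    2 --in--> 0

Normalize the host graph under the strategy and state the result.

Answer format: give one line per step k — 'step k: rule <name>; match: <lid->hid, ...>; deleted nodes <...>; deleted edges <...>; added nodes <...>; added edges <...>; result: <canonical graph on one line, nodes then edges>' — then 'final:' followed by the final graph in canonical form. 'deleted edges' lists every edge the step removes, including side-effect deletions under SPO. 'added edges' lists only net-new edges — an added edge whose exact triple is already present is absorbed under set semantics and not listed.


step 1: rule r2; match: 0->7, 1->3, 2->0, 3->1, 4->14; deleted nodes 14; deleted edges (14,3,on); added nodes 21, 22; added edges (21,0,on); (22,1,on); result: nodes: 0:P, 1:P, 3:P, 5:t1, 7:t2, 10:t3, 17:tok, 18:tok, 20:tok, 21:tok, 22:tok edges: (1,5,in); (1,10,in); (3,5,in); (3,7,in); (3,10,in); (7,0,out); (7,1,out); (17,3,on); (18,3,on); (20,3,on); (21,0,on); (22,1,on)
step 2: rule r1; match: 0->5, 1->1, 2->3, 3->22, 4->17; deleted nodes 17, 22; deleted edges (17,3,on); (22,1,on); added nodes (none); added edges (none); result: nodes: 0:P, 1:P, 3:P, 5:t1, 7:t2, 10:t3, 18:tok, 20:tok, 21:tok edges: (1,5,in); (1,10,in); (3,5,in); (3,7,in); (3,10,in); (7,0,out); (7,1,out); (18,3,on); (20,3,on); (21,0,on)
step 3: rule r2; match: 0->7, 1->3, 2->0, 3->1, 4->18; deleted nodes 18; deleted edges (18,3,on); added nodes 22, 23; added edges (22,0,on); (23,1,on); result: nodes: 0:P, 1:P, 3:P, 5:t1, 7:t2, 10:t3, 20:tok, 21:tok, 22:tok, 23:tok edges: (1,5,in); (1,10,in); (3,5,in); (3,7,in); (3,10,in); (7,0,out); (7,1,out); (20,3,on); (21,0,on); (22,0,on); (23,1,on)
step 4: rule r1; match: 0->5, 1->1, 2->3, 3->23, 4->20; deleted nodes 20, 23; deleted edges (20,3,on); (23,1,on); added nodes (none); added edges (none); result: nodes: 0:P, 1:P, 3:P, 5:t1, 7:t2, 10:t3, 21:tok, 22:tok edges: (1,5,in); (1,10,in); (3,5,in); (3,7,in); (3,10,in); (7,0,out); (7,1,out); (21,0,on); (22,0,on)
final:
nodes: 0:P, 1:P, 3:P, 5:t1, 7:t2, 10:t3, 21:tok, 22:tok
edges: (1,5,in); (1,10,in); (3,5,in); (3,7,in); (3,10,in); (7,0,out); (7,1,out); (21,0,on); (22,0,on)


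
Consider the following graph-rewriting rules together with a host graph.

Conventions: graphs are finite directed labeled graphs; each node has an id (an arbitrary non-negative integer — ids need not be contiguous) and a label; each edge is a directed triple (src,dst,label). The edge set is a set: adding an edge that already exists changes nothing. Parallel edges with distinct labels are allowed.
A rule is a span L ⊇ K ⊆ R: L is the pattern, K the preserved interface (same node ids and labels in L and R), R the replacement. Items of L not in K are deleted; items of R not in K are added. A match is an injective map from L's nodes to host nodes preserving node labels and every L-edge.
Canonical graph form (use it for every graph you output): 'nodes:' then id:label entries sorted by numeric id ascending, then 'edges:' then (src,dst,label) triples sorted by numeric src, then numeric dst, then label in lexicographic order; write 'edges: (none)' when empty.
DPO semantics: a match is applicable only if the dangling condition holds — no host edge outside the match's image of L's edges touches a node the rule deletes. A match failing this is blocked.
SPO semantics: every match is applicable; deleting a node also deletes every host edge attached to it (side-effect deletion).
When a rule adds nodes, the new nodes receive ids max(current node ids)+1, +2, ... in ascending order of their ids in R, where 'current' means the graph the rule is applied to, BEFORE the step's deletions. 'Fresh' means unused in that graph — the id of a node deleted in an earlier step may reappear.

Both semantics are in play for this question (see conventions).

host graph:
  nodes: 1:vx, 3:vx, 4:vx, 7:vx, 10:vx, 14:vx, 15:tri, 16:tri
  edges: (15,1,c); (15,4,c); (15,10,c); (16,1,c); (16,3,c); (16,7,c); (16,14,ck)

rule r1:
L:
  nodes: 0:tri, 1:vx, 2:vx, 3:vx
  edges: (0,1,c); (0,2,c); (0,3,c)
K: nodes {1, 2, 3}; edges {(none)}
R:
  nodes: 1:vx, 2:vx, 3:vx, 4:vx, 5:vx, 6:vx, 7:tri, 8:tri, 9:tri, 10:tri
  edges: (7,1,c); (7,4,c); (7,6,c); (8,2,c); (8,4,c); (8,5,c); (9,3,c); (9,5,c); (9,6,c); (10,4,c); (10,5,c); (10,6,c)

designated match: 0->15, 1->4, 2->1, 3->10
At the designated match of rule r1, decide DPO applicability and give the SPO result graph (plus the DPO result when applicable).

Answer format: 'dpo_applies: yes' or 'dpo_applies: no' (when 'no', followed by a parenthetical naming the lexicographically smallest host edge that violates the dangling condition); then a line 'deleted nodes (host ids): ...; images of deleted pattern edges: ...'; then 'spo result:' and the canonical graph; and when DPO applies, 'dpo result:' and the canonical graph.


dpo_applies: yes
deleted nodes (host ids): 15; images of deleted pattern edges: (15,1,c); (15,4,c); (15,10,c)
spo result:
nodes: 1:vx, 3:vx, 4:vx, 7:vx, 10:vx, 14:vx, 16:tri, 17:vx, 18:vx, 19:vx, 20:tri, 21:tri, 22:tri, 23:tri
edges: (16,1,c); (16,3,c); (16,7,c); (16,14,ck); (20,4,c); (20,17,c); (20,19,c); (21,1,c); (21,17,c); (21,18,c); (22,10,c); (22,18,c); (22,19,c); (23,17,c); (23,18,c); (23,19,c)
dpo result:
nodes: 1:vx, 3:vx, 4:vx, 7:vx, 10:vx, 14:vx, 16:tri, 17:vx, 18:vx, 19:vx, 20:tri, 21:tri, 22:tri, 23:tri
edges: (16,1,c); (16,3,c); (16,7,c); (16,14,ck); (20,4,c); (20,17,c); (20,19,c); (21,1,c); (21,17,c); (21,18,c); (22,10,c); (22,18,c); (22,19,c); (23,17,c); (23,18,c); (23,19,c)


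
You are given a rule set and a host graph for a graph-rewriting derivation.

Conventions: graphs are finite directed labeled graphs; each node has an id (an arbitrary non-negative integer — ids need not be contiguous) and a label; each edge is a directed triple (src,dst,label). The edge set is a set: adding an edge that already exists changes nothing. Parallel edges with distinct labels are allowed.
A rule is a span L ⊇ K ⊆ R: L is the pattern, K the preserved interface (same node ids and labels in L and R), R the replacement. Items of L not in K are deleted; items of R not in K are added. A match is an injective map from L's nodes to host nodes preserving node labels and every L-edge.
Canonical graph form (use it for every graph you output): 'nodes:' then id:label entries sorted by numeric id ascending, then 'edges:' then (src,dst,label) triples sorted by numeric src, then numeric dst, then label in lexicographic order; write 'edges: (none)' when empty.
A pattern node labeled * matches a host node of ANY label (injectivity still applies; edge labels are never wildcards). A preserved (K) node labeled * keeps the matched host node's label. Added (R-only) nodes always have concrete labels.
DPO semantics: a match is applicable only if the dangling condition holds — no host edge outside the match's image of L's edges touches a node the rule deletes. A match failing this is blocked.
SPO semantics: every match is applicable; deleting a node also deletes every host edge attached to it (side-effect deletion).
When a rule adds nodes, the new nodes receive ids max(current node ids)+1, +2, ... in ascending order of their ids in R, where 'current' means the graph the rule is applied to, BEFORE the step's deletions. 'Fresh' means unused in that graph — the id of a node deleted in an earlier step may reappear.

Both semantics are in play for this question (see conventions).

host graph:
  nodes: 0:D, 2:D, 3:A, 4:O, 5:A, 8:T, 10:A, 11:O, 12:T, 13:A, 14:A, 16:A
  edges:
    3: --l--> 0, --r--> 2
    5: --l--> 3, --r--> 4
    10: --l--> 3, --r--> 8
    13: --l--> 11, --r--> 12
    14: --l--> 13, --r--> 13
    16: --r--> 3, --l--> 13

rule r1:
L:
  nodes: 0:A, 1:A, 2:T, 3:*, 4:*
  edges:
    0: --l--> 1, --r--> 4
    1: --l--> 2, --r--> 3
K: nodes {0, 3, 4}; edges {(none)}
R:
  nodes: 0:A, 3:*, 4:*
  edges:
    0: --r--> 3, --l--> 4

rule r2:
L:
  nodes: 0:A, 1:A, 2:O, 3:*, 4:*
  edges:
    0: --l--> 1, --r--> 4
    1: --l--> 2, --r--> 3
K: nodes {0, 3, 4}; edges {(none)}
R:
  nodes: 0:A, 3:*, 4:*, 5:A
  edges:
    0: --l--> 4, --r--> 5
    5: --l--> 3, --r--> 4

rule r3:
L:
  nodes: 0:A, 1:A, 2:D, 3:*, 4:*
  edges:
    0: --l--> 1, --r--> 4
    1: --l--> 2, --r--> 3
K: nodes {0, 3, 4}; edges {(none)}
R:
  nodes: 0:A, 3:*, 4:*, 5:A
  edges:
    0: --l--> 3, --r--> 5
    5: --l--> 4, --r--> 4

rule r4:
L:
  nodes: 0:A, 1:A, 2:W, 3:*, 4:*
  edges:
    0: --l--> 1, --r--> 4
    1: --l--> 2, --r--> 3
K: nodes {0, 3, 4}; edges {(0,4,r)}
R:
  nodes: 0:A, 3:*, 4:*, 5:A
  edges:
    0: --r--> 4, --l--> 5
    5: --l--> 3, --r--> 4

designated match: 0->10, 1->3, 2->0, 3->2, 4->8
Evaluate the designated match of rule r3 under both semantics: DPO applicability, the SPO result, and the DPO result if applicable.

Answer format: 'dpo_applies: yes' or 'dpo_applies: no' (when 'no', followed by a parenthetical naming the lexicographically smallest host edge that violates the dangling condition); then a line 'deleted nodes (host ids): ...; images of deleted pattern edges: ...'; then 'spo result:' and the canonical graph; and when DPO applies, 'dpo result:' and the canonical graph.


dpo_applies: no
(the rule deletes node 3, which keeps host edge (5,3,l) outside the match image — the dangling condition fails, DPO blocks; SPO proceeds and side-deletes such edges)
deleted nodes (host ids): 0, 3; images of deleted pattern edges: (3,0,l); (3,2,r); (10,3,l); (10,8,r)
spo result:
nodes: 2:D, 4:O, 5:A, 8:T, 10:A, 11:O, 12:T, 13:A, 14:A, 16:A, 17:A
edges: (5,4,r); (10,2,l); (10,17,r); (13,11,l); (13,12,r); (14,13,l); (14,13,r); (16,13,l); (17,8,l); (17,8,r)


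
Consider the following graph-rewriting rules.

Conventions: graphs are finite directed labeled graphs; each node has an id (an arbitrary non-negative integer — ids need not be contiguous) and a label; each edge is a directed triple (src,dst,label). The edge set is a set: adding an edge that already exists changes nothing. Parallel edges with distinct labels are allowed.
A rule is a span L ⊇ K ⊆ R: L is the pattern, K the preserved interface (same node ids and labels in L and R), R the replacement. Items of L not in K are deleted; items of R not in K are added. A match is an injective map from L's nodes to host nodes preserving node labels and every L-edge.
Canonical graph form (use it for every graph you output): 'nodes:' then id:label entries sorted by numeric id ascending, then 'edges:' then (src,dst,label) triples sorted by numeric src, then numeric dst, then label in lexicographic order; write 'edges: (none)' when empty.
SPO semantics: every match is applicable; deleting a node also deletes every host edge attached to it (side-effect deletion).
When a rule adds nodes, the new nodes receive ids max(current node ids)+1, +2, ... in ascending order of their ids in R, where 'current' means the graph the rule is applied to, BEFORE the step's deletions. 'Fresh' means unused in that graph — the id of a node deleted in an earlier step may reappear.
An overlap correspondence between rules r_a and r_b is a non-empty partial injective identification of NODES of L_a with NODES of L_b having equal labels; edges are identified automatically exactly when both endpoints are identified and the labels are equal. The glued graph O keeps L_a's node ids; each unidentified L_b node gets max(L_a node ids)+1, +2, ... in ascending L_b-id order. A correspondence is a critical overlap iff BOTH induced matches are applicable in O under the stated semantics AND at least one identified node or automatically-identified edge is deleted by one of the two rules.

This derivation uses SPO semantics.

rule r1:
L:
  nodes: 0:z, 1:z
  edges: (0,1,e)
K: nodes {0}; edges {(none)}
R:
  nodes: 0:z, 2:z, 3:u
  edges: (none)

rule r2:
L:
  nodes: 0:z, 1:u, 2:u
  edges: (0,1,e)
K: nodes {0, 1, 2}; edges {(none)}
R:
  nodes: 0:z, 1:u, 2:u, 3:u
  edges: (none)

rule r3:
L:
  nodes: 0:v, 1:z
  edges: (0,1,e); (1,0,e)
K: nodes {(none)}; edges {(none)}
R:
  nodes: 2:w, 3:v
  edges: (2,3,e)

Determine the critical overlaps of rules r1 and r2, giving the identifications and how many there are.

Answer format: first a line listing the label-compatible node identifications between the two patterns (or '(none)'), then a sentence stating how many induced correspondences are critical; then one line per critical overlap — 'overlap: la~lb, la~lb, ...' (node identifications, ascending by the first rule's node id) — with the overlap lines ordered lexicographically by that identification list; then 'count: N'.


label-compatible node identifications between L(r1) and L(r2): 0~0, 1~0
1 of the induced correspondences is a critical overlap of r1 and r2.
overlap: 1~0
count: 1
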